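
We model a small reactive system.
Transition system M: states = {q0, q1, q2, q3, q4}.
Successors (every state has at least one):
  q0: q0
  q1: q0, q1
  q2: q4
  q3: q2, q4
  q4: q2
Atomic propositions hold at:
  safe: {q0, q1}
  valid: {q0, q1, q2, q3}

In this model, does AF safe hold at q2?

No

AF safe: least fixpoint, start Z0 = {q0, q1}, add states with every successor in Z. Already a fixed point.
Sat(AF safe) = {q0, q1}
q2 ∉ Sat(AF safe) = {q0, q1}, so the formula does not hold at q2.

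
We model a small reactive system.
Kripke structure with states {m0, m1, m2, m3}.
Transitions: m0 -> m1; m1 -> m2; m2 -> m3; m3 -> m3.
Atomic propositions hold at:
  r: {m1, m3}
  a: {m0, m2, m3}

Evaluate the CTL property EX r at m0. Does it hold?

Yes

Sat(EX r) = {s : some successor in {m1, m3}} = {m0, m2, m3}
m0 ∈ Sat(EX r) = {m0, m2, m3}, so the formula holds at m0.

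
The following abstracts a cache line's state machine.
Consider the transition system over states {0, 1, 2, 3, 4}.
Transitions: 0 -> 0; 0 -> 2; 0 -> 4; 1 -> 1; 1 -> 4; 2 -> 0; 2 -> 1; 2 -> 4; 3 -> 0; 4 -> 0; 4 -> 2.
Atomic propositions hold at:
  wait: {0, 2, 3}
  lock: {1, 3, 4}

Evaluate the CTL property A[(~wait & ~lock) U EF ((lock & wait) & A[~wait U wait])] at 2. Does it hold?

No

Sat(~wait) = {1, 4}
Sat(~lock) = {0, 2}
Sat(~wait & ~lock) = ∅
Sat(lock & wait) = {3}
A[~wait U wait]: least fixpoint, start Z0 = Sat(wait) = {0, 2, 3}, add states in Sat(~wait) with every successor in Z. Z1 = {0, 2, 3, 4}; fixed.
Sat(A[~wait U wait]) = {0, 2, 3, 4}
Sat((lock & wait) & A[~wait U wait]) = {3}
EF ((lock & wait) & A[~wait U wait]): least fixpoint, start Z0 = {3}, add states with some successor in Z. Already a fixed point.
Sat(EF ((lock & wait) & A[~wait U wait])) = {3}
A[(~wait & ~lock) U EF ((lock & wait) & A[~wait U wait])]: least fixpoint, start Z0 = Sat(EF ((lock & wait) & A[~wait U wait])) = {3}, add states in Sat(~wait & ~lock) with every successor in Z. Already a fixed point.
Sat(A[(~wait & ~lock) U EF ((lock & wait) & A[~wait U wait])]) = {3}
2 ∉ Sat(A[(~wait & ~lock) U EF ((lock & wait) & A[~wait U wait])]) = {3}, so the formula does not hold at 2.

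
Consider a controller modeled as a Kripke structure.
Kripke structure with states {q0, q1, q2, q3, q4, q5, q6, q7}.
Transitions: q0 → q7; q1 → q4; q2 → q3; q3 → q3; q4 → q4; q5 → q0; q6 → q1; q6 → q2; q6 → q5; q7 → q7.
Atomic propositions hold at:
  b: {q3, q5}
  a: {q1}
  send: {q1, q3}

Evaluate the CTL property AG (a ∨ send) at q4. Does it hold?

No

Sat(a ∨ send) = {q1, q3}
AG (a ∨ send): greatest fixpoint, start Z0 = {q1, q3}, keep only states in Sat with every successor in Z. Z1 = {q3}; fixed.
Sat(AG (a ∨ send)) = {q3}
q4 ∉ Sat(AG (a ∨ send)) = {q3}, so the formula does not hold at q4.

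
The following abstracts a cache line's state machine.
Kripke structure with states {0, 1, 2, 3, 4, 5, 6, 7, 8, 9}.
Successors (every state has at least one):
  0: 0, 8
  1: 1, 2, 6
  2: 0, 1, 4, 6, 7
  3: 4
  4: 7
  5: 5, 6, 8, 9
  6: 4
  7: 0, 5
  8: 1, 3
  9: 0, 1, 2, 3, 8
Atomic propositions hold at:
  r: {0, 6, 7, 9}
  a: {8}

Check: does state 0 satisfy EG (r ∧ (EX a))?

Sat(EX a) = {s : some successor in {8}} = {0, 5, 9}
Sat(r ∧ (EX a)) = {0, 9}
EG (r ∧ (EX a)): greatest fixpoint, start Z0 = {0, 9}, keep only states in Sat with some successor in Z. Already a fixed point.
Sat(EG (r ∧ (EX a))) = {0, 9}
0 ∈ Sat(EG (r ∧ (EX a))) = {0, 9}, so the formula holds at 0.

Yes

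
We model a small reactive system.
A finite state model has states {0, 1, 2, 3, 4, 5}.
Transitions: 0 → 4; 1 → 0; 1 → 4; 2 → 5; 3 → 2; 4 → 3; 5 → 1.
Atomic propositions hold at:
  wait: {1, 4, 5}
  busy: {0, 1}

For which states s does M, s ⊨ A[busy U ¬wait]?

{0, 2, 3}

Sat(¬wait) = {0, 2, 3}
A[busy U ¬wait]: least fixpoint, start Z0 = Sat(¬wait) = {0, 2, 3}, add states in Sat(busy) with every successor in Z. Already a fixed point.
Sat(A[busy U ¬wait]) = {0, 2, 3}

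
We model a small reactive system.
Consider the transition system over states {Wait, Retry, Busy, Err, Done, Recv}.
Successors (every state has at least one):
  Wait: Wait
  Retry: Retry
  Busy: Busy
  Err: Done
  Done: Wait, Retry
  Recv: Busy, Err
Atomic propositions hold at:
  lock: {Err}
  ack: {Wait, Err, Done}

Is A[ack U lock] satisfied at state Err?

Yes

A[ack U lock]: least fixpoint, start Z0 = Sat(lock) = {Err}, add states in Sat(ack) with every successor in Z. Already a fixed point.
Sat(A[ack U lock]) = {Err}
Err ∈ Sat(A[ack U lock]) = {Err}, so the formula holds at Err.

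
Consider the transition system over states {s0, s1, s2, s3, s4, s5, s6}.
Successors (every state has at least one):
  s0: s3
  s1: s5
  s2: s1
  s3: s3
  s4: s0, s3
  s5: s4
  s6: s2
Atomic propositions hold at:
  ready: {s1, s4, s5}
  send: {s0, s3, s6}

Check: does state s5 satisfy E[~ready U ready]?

Sat(~ready) = {s0, s2, s3, s6}
E[~ready U ready]: least fixpoint, start Z0 = Sat(ready) = {s1, s4, s5}, add states in Sat(~ready) with some successor in Z. Z1 = {s1, s2, s4, s5}; Z2 = {s1, s2, s4, s5, s6}; fixed.
Sat(E[~ready U ready]) = {s1, s2, s4, s5, s6}
s5 ∈ Sat(E[~ready U ready]) = {s1, s2, s4, s5, s6}, so the formula holds at s5.

Yes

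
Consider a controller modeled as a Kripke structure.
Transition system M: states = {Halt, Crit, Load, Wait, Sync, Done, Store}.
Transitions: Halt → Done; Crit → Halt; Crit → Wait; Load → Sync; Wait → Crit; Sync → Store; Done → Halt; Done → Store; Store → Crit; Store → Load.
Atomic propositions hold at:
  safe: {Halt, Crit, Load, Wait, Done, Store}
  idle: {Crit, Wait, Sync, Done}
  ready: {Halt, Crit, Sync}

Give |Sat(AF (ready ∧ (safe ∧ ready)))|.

Sat(safe ∧ ready) = {Halt, Crit}
Sat(ready ∧ (safe ∧ ready)) = {Halt, Crit}
AF (ready ∧ (safe ∧ ready)): least fixpoint, start Z0 = {Halt, Crit}, add states with every successor in Z. Z1 = {Halt, Crit, Wait}; fixed.
Sat(AF (ready ∧ (safe ∧ ready))) = {Halt, Crit, Wait}
|Sat(AF (ready ∧ (safe ∧ ready)))| = |{Halt, Crit, Wait}| = 3.

3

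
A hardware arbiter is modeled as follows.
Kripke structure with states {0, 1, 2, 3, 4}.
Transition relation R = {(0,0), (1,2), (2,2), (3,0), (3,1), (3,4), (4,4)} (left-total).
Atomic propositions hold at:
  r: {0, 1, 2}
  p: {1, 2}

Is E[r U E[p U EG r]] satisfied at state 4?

No

EG r: greatest fixpoint, start Z0 = {0, 1, 2}, keep only states in Sat with some successor in Z. Already a fixed point.
Sat(EG r) = {0, 1, 2}
E[p U EG r]: least fixpoint, start Z0 = Sat(EG r) = {0, 1, 2}, add states in Sat(p) with some successor in Z. Already a fixed point.
Sat(E[p U EG r]) = {0, 1, 2}
E[r U E[p U EG r]]: least fixpoint, start Z0 = Sat(E[p U EG r]) = {0, 1, 2}, add states in Sat(r) with some successor in Z. Already a fixed point.
Sat(E[r U E[p U EG r]]) = {0, 1, 2}
4 ∉ Sat(E[r U E[p U EG r]]) = {0, 1, 2}, so the formula does not hold at 4.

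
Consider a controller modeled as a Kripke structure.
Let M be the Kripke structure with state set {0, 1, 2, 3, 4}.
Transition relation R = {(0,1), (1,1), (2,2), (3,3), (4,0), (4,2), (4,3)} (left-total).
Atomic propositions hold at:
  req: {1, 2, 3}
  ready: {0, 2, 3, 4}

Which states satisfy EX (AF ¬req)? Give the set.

Sat(¬req) = {0, 4}
AF ¬req: least fixpoint, start Z0 = {0, 4}, add states with every successor in Z. Already a fixed point.
Sat(AF ¬req) = {0, 4}
Sat(EX (AF ¬req)) = {s : some successor in {0, 4}} = {4}

{4}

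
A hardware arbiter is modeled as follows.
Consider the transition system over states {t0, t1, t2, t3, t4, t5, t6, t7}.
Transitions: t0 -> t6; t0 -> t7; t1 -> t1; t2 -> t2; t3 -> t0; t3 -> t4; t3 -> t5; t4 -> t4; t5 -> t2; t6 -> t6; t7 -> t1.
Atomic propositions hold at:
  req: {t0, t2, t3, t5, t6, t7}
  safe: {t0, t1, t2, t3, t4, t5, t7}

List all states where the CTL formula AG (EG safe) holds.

EG safe: greatest fixpoint, start Z0 = {t0, t1, t2, t3, t4, t5, t7}, keep only states in Sat with some successor in Z. Already a fixed point.
Sat(EG safe) = {t0, t1, t2, t3, t4, t5, t7}
AG (EG safe): greatest fixpoint, start Z0 = {t0, t1, t2, t3, t4, t5, t7}, keep only states in Sat with every successor in Z. Z1 = {t1, t2, t3, t4, t5, t7}; Z2 = {t1, t2, t4, t5, t7}; fixed.
Sat(AG (EG safe)) = {t1, t2, t4, t5, t7}

{t1, t2, t4, t5, t7}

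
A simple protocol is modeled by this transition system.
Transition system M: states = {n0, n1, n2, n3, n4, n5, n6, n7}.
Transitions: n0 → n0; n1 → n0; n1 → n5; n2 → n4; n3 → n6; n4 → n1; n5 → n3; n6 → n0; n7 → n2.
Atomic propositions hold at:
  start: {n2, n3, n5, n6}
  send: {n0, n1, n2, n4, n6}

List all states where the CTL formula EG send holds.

EG send: greatest fixpoint, start Z0 = {n0, n1, n2, n4, n6}, keep only states in Sat with some successor in Z. Already a fixed point.
Sat(EG send) = {n0, n1, n2, n4, n6}

{n0, n1, n2, n4, n6}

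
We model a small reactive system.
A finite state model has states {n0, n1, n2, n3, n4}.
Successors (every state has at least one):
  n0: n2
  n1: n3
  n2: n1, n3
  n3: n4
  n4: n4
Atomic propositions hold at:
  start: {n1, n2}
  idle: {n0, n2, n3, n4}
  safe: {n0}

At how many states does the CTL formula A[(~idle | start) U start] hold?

2

Sat(~idle) = {n1}
Sat(~idle | start) = {n1, n2}
A[(~idle | start) U start]: least fixpoint, start Z0 = Sat(start) = {n1, n2}, add states in Sat(~idle | start) with every successor in Z. Already a fixed point.
Sat(A[(~idle | start) U start]) = {n1, n2}
|Sat(A[(~idle | start) U start])| = |{n1, n2}| = 2.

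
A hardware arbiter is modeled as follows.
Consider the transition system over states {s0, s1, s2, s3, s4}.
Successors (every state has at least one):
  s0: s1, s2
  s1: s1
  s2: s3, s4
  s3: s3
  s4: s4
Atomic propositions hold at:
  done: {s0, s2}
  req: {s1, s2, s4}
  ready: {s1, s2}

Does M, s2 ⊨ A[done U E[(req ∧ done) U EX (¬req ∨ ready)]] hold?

Sat(req ∧ done) = {s2}
Sat(¬req) = {s0, s3}
Sat(¬req ∨ ready) = {s0, s1, s2, s3}
Sat(EX (¬req ∨ ready)) = {s : some successor in {s0, s1, s2, s3}} = {s0, s1, s2, s3}
E[(req ∧ done) U EX (¬req ∨ ready)]: least fixpoint, start Z0 = Sat(EX (¬req ∨ ready)) = {s0, s1, s2, s3}, add states in Sat(req ∧ done) with some successor in Z. Already a fixed point.
Sat(E[(req ∧ done) U EX (¬req ∨ ready)]) = {s0, s1, s2, s3}
A[done U E[(req ∧ done) U EX (¬req ∨ ready)]]: least fixpoint, start Z0 = Sat(E[(req ∧ done) U EX (¬req ∨ ready)]) = {s0, s1, s2, s3}, add states in Sat(done) with every successor in Z. Already a fixed point.
Sat(A[done U E[(req ∧ done) U EX (¬req ∨ ready)]]) = {s0, s1, s2, s3}
s2 ∈ Sat(A[done U E[(req ∧ done) U EX (¬req ∨ ready)]]) = {s0, s1, s2, s3}, so the formula holds at s2.

Yes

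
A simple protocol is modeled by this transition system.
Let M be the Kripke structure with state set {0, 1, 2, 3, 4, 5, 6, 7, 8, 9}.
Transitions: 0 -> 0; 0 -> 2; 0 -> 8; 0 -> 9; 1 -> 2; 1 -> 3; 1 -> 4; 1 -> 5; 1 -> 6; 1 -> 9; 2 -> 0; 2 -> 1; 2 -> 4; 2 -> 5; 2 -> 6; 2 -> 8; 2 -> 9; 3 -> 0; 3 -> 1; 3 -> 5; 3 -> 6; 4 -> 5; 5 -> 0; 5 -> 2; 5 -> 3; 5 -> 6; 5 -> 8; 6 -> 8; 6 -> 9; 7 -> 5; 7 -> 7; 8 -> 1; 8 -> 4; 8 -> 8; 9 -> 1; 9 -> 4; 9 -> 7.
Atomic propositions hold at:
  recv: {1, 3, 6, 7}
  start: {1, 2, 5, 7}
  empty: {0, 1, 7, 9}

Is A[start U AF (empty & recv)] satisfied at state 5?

Sat(empty & recv) = {1, 7}
AF (empty & recv): least fixpoint, start Z0 = {1, 7}, add states with every successor in Z. Already a fixed point.
Sat(AF (empty & recv)) = {1, 7}
A[start U AF (empty & recv)]: least fixpoint, start Z0 = Sat(AF (empty & recv)) = {1, 7}, add states in Sat(start) with every successor in Z. Already a fixed point.
Sat(A[start U AF (empty & recv)]) = {1, 7}
5 ∉ Sat(A[start U AF (empty & recv)]) = {1, 7}, so the formula does not hold at 5.

No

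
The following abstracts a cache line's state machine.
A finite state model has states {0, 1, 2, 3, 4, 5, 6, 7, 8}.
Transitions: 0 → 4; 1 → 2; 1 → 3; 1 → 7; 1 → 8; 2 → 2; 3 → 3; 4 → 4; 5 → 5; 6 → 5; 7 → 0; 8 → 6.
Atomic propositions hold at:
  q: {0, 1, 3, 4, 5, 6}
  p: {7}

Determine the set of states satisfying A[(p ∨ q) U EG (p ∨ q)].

Sat(p ∨ q) = {0, 1, 3, 4, 5, 6, 7}
EG (p ∨ q): greatest fixpoint, start Z0 = {0, 1, 3, 4, 5, 6, 7}, keep only states in Sat with some successor in Z. Already a fixed point.
Sat(EG (p ∨ q)) = {0, 1, 3, 4, 5, 6, 7}
A[(p ∨ q) U EG (p ∨ q)]: least fixpoint, start Z0 = Sat(EG (p ∨ q)) = {0, 1, 3, 4, 5, 6, 7}, add states in Sat(p ∨ q) with every successor in Z. Already a fixed point.
Sat(A[(p ∨ q) U EG (p ∨ q)]) = {0, 1, 3, 4, 5, 6, 7}

{0, 1, 3, 4, 5, 6, 7}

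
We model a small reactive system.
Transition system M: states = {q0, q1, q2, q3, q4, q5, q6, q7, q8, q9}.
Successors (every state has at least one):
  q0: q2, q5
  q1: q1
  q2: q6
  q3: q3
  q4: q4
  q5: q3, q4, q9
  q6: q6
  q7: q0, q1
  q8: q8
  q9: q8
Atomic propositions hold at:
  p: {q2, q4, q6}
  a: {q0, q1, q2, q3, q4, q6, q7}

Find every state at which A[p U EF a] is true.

{q0, q1, q2, q3, q4, q5, q6, q7}

EF a: least fixpoint, start Z0 = {q0, q1, q2, q3, q4, q6, q7}, add states with some successor in Z. Z1 = {q0, q1, q2, q3, q4, q5, q6, q7}; fixed.
Sat(EF a) = {q0, q1, q2, q3, q4, q5, q6, q7}
A[p U EF a]: least fixpoint, start Z0 = Sat(EF a) = {q0, q1, q2, q3, q4, q5, q6, q7}, add states in Sat(p) with every successor in Z. Already a fixed point.
Sat(A[p U EF a]) = {q0, q1, q2, q3, q4, q5, q6, q7}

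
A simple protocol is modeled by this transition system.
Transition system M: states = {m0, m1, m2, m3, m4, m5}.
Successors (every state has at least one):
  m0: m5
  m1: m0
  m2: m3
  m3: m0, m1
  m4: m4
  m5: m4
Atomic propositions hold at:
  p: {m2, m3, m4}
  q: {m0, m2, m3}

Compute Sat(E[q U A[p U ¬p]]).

Sat(¬p) = {m0, m1, m5}
A[p U ¬p]: least fixpoint, start Z0 = Sat(¬p) = {m0, m1, m5}, add states in Sat(p) with every successor in Z. Z1 = {m0, m1, m3, m5}; Z2 = {m0, m1, m2, m3, m5}; fixed.
Sat(A[p U ¬p]) = {m0, m1, m2, m3, m5}
E[q U A[p U ¬p]]: least fixpoint, start Z0 = Sat(A[p U ¬p]) = {m0, m1, m2, m3, m5}, add states in Sat(q) with some successor in Z. Already a fixed point.
Sat(E[q U A[p U ¬p]]) = {m0, m1, m2, m3, m5}

{m0, m1, m2, m3, m5}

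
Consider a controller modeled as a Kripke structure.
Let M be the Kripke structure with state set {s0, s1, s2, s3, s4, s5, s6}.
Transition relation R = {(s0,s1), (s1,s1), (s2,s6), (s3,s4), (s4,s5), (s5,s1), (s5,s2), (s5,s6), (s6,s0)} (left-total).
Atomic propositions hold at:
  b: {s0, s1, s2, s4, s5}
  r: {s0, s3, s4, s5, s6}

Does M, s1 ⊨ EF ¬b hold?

No

Sat(¬b) = {s3, s6}
EF ¬b: least fixpoint, start Z0 = {s3, s6}, add states with some successor in Z. Z1 = {s2, s3, s5, s6}; Z2 = {s2, s3, s4, s5, s6}; fixed.
Sat(EF ¬b) = {s2, s3, s4, s5, s6}
s1 ∉ Sat(EF ¬b) = {s2, s3, s4, s5, s6}, so the formula does not hold at s1.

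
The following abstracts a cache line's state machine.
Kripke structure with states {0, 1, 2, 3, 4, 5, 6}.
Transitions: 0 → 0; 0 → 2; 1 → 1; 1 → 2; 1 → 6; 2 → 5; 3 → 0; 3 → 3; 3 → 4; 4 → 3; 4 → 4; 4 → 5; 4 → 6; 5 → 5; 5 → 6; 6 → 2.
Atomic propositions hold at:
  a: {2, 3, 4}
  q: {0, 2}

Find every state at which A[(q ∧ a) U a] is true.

{2, 3, 4}

Sat(q ∧ a) = {2}
A[(q ∧ a) U a]: least fixpoint, start Z0 = Sat(a) = {2, 3, 4}, add states in Sat(q ∧ a) with every successor in Z. Already a fixed point.
Sat(A[(q ∧ a) U a]) = {2, 3, 4}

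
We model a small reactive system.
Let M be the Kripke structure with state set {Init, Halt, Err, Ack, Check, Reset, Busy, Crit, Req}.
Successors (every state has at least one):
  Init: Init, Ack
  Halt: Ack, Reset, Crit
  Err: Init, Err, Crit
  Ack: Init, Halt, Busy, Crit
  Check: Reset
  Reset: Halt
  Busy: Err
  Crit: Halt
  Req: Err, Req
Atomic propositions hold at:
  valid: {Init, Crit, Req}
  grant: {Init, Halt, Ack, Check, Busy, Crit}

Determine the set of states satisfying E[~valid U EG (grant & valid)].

{Init, Halt, Err, Ack, Check, Reset, Busy}

Sat(~valid) = {Halt, Err, Ack, Check, Reset, Busy}
Sat(grant & valid) = {Init, Crit}
EG (grant & valid): greatest fixpoint, start Z0 = {Init, Crit}, keep only states in Sat with some successor in Z. Z1 = {Init}; fixed.
Sat(EG (grant & valid)) = {Init}
E[~valid U EG (grant & valid)]: least fixpoint, start Z0 = Sat(EG (grant & valid)) = {Init}, add states in Sat(~valid) with some successor in Z. Z1 = {Init, Err, Ack}; Z2 = {Init, Halt, Err, Ack, Busy}; Z3 = {Init, Halt, Err, Ack, Reset, Busy}; Z4 = {Init, Halt, Err, Ack, Check, Reset, Busy}; fixed.
Sat(E[~valid U EG (grant & valid)]) = {Init, Halt, Err, Ack, Check, Reset, Busy}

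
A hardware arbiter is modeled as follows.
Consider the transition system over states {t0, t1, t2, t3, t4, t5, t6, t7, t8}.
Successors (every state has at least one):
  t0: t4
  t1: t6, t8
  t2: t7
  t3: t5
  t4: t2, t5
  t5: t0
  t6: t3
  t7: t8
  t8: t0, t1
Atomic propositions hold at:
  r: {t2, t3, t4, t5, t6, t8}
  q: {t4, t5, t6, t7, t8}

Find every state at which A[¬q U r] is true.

Sat(¬q) = {t0, t1, t2, t3}
A[¬q U r]: least fixpoint, start Z0 = Sat(r) = {t2, t3, t4, t5, t6, t8}, add states in Sat(¬q) with every successor in Z. Z1 = {t0, t1, t2, t3, t4, t5, t6, t8}; fixed.
Sat(A[¬q U r]) = {t0, t1, t2, t3, t4, t5, t6, t8}

{t0, t1, t2, t3, t4, t5, t6, t8}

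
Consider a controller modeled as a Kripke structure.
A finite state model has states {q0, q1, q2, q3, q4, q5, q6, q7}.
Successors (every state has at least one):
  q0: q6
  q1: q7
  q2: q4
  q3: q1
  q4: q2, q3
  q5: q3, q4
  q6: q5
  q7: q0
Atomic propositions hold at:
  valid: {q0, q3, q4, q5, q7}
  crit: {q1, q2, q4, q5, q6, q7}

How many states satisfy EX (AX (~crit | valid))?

Sat(~crit) = {q0, q3}
Sat(~crit | valid) = {q0, q3, q4, q5, q7}
Sat(AX (~crit | valid)) = {s : every successor in {q0, q3, q4, q5, q7}} = {q1, q2, q5, q6, q7}
Sat(EX (AX (~crit | valid))) = {s : some successor in {q1, q2, q5, q6, q7}} = {q0, q1, q3, q4, q6}
|Sat(EX (AX (~crit | valid)))| = |{q0, q1, q3, q4, q6}| = 5.

5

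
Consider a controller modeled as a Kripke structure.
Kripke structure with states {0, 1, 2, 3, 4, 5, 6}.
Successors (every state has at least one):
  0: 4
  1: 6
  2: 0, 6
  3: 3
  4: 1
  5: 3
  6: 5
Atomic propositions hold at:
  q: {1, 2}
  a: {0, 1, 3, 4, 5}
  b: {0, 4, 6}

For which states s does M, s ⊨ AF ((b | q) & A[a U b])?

{0, 1, 2, 4, 6}

Sat(b | q) = {0, 1, 2, 4, 6}
A[a U b]: least fixpoint, start Z0 = Sat(b) = {0, 4, 6}, add states in Sat(a) with every successor in Z. Z1 = {0, 1, 4, 6}; fixed.
Sat(A[a U b]) = {0, 1, 4, 6}
Sat((b | q) & A[a U b]) = {0, 1, 4, 6}
AF ((b | q) & A[a U b]): least fixpoint, start Z0 = {0, 1, 4, 6}, add states with every successor in Z. Z1 = {0, 1, 2, 4, 6}; fixed.
Sat(AF ((b | q) & A[a U b])) = {0, 1, 2, 4, 6}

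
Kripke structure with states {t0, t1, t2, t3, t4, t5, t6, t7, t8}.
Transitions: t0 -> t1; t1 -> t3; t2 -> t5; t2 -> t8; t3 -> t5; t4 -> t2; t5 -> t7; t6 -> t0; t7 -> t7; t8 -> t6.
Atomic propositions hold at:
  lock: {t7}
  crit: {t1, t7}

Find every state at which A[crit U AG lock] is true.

{t7}

AG lock: greatest fixpoint, start Z0 = {t7}, keep only states in Sat with every successor in Z. Already a fixed point.
Sat(AG lock) = {t7}
A[crit U AG lock]: least fixpoint, start Z0 = Sat(AG lock) = {t7}, add states in Sat(crit) with every successor in Z. Already a fixed point.
Sat(A[crit U AG lock]) = {t7}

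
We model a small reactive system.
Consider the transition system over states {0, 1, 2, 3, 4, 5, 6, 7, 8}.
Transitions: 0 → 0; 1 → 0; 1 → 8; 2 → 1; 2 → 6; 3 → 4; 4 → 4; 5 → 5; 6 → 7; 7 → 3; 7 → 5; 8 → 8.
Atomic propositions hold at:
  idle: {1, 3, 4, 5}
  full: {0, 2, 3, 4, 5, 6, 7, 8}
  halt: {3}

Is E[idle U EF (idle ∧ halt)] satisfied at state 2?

Sat(idle ∧ halt) = {3}
EF (idle ∧ halt): least fixpoint, start Z0 = {3}, add states with some successor in Z. Z1 = {3, 7}; Z2 = {3, 6, 7}; Z3 = {2, 3, 6, 7}; fixed.
Sat(EF (idle ∧ halt)) = {2, 3, 6, 7}
E[idle U EF (idle ∧ halt)]: least fixpoint, start Z0 = Sat(EF (idle ∧ halt)) = {2, 3, 6, 7}, add states in Sat(idle) with some successor in Z. Already a fixed point.
Sat(E[idle U EF (idle ∧ halt)]) = {2, 3, 6, 7}
2 ∈ Sat(E[idle U EF (idle ∧ halt)]) = {2, 3, 6, 7}, so the formula holds at 2.

Yes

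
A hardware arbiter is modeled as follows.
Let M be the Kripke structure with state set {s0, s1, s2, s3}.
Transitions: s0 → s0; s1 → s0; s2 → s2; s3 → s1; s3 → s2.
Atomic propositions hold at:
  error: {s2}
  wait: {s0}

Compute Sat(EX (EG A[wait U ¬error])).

{s0, s1, s3}

Sat(¬error) = {s0, s1, s3}
A[wait U ¬error]: least fixpoint, start Z0 = Sat(¬error) = {s0, s1, s3}, add states in Sat(wait) with every successor in Z. Already a fixed point.
Sat(A[wait U ¬error]) = {s0, s1, s3}
EG A[wait U ¬error]: greatest fixpoint, start Z0 = {s0, s1, s3}, keep only states in Sat with some successor in Z. Already a fixed point.
Sat(EG A[wait U ¬error]) = {s0, s1, s3}
Sat(EX (EG A[wait U ¬error])) = {s : some successor in {s0, s1, s3}} = {s0, s1, s3}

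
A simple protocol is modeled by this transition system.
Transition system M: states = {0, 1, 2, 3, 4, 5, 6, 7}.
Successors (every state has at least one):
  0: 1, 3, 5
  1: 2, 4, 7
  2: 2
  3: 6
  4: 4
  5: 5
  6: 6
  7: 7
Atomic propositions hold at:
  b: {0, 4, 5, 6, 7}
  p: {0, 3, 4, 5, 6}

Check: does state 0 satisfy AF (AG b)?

AG b: greatest fixpoint, start Z0 = {0, 4, 5, 6, 7}, keep only states in Sat with every successor in Z. Z1 = {4, 5, 6, 7}; fixed.
Sat(AG b) = {4, 5, 6, 7}
AF (AG b): least fixpoint, start Z0 = {4, 5, 6, 7}, add states with every successor in Z. Z1 = {3, 4, 5, 6, 7}; fixed.
Sat(AF (AG b)) = {3, 4, 5, 6, 7}
0 ∉ Sat(AF (AG b)) = {3, 4, 5, 6, 7}, so the formula does not hold at 0.

No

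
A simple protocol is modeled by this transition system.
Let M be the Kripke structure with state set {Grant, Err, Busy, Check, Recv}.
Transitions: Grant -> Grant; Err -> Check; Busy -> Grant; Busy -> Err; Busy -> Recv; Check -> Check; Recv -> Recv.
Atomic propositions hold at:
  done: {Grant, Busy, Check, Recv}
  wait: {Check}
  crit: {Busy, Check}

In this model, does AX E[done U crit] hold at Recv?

E[done U crit]: least fixpoint, start Z0 = Sat(crit) = {Busy, Check}, add states in Sat(done) with some successor in Z. Already a fixed point.
Sat(E[done U crit]) = {Busy, Check}
Sat(AX E[done U crit]) = {s : every successor in {Busy, Check}} = {Err, Check}
Recv ∉ Sat(AX E[done U crit]) = {Err, Check}, so the formula does not hold at Recv.

No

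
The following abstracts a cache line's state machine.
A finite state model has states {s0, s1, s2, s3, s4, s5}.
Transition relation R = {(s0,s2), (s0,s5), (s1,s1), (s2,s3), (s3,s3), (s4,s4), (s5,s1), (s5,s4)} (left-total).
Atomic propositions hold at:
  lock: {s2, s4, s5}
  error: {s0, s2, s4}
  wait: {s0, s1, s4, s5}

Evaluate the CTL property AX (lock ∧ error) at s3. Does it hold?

Sat(lock ∧ error) = {s2, s4}
Sat(AX (lock ∧ error)) = {s : every successor in {s2, s4}} = {s4}
s3 ∉ Sat(AX (lock ∧ error)) = {s4}, so the formula does not hold at s3.

No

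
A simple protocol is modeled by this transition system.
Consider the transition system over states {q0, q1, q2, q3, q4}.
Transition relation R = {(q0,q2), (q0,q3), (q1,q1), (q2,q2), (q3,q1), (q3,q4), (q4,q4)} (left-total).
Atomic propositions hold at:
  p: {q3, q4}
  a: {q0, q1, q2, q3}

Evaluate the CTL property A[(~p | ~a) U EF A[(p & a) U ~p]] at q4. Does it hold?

Sat(~p) = {q0, q1, q2}
Sat(~a) = {q4}
Sat(~p | ~a) = {q0, q1, q2, q4}
Sat(p & a) = {q3}
A[(p & a) U ~p]: least fixpoint, start Z0 = Sat(~p) = {q0, q1, q2}, add states in Sat(p & a) with every successor in Z. Already a fixed point.
Sat(A[(p & a) U ~p]) = {q0, q1, q2}
EF A[(p & a) U ~p]: least fixpoint, start Z0 = {q0, q1, q2}, add states with some successor in Z. Z1 = {q0, q1, q2, q3}; fixed.
Sat(EF A[(p & a) U ~p]) = {q0, q1, q2, q3}
A[(~p | ~a) U EF A[(p & a) U ~p]]: least fixpoint, start Z0 = Sat(EF A[(p & a) U ~p]) = {q0, q1, q2, q3}, add states in Sat(~p | ~a) with every successor in Z. Already a fixed point.
Sat(A[(~p | ~a) U EF A[(p & a) U ~p]]) = {q0, q1, q2, q3}
q4 ∉ Sat(A[(~p | ~a) U EF A[(p & a) U ~p]]) = {q0, q1, q2, q3}, so the formula does not hold at q4.

No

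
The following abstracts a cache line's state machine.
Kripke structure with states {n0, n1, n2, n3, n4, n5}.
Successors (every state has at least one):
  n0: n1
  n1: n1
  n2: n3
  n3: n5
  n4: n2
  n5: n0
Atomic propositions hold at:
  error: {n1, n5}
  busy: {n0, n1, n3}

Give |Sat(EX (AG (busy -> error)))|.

2

Sat(busy -> error) = {n1, n2, n4, n5}
AG (busy -> error): greatest fixpoint, start Z0 = {n1, n2, n4, n5}, keep only states in Sat with every successor in Z. Z1 = {n1, n4}; Z2 = {n1}; fixed.
Sat(AG (busy -> error)) = {n1}
Sat(EX (AG (busy -> error))) = {s : some successor in {n1}} = {n0, n1}
|Sat(EX (AG (busy -> error)))| = |{n0, n1}| = 2.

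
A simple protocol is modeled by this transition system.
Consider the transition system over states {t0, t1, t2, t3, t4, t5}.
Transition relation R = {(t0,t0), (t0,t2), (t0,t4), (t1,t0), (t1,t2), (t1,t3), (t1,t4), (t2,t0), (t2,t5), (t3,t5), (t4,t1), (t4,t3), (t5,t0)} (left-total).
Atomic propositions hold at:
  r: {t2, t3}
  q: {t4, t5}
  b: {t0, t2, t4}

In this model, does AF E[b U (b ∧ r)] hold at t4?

Sat(b ∧ r) = {t2}
E[b U (b ∧ r)]: least fixpoint, start Z0 = Sat((b ∧ r)) = {t2}, add states in Sat(b) with some successor in Z. Z1 = {t0, t2}; fixed.
Sat(E[b U (b ∧ r)]) = {t0, t2}
AF E[b U (b ∧ r)]: least fixpoint, start Z0 = {t0, t2}, add states with every successor in Z. Z1 = {t0, t2, t5}; Z2 = {t0, t2, t3, t5}; fixed.
Sat(AF E[b U (b ∧ r)]) = {t0, t2, t3, t5}
t4 ∉ Sat(AF E[b U (b ∧ r)]) = {t0, t2, t3, t5}, so the formula does not hold at t4.

No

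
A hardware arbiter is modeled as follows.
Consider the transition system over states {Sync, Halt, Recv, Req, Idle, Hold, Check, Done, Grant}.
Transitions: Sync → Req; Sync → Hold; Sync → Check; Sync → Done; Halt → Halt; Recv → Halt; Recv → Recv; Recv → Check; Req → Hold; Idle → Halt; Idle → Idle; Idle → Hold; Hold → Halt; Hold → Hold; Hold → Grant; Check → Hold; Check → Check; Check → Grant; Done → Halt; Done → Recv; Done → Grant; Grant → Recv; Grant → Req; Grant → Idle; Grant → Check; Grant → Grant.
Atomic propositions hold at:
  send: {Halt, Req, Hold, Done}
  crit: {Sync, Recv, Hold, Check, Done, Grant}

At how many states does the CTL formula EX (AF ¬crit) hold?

7

Sat(¬crit) = {Halt, Req, Idle}
AF ¬crit: least fixpoint, start Z0 = {Halt, Req, Idle}, add states with every successor in Z. Already a fixed point.
Sat(AF ¬crit) = {Halt, Req, Idle}
Sat(EX (AF ¬crit)) = {s : some successor in {Halt, Req, Idle}} = {Sync, Halt, Recv, Idle, Hold, Done, Grant}
|Sat(EX (AF ¬crit))| = |{Sync, Halt, Recv, Idle, Hold, Done, Grant}| = 7.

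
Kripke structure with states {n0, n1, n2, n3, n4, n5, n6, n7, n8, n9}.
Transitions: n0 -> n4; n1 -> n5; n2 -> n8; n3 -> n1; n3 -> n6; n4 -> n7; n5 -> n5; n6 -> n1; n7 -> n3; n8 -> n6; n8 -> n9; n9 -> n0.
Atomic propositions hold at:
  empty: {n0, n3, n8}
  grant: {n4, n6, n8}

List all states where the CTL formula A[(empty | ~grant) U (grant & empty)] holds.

Sat(~grant) = {n0, n1, n2, n3, n5, n7, n9}
Sat(empty | ~grant) = {n0, n1, n2, n3, n5, n7, n8, n9}
Sat(grant & empty) = {n8}
A[(empty | ~grant) U (grant & empty)]: least fixpoint, start Z0 = Sat((grant & empty)) = {n8}, add states in Sat(empty | ~grant) with every successor in Z. Z1 = {n2, n8}; fixed.
Sat(A[(empty | ~grant) U (grant & empty)]) = {n2, n8}

{n2, n8}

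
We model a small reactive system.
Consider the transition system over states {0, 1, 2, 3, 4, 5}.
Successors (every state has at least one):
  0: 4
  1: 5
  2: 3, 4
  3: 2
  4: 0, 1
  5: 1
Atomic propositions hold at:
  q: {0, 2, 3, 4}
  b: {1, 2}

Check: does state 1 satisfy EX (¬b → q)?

Sat(¬b) = {0, 3, 4, 5}
Sat(¬b → q) = {0, 1, 2, 3, 4}
Sat(EX (¬b → q)) = {s : some successor in {0, 1, 2, 3, 4}} = {0, 2, 3, 4, 5}
1 ∉ Sat(EX (¬b → q)) = {0, 2, 3, 4, 5}, so the formula does not hold at 1.

No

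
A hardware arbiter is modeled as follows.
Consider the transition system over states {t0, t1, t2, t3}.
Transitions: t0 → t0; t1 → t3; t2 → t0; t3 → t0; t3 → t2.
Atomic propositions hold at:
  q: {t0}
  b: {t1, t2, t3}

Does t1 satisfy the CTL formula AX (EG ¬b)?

Sat(¬b) = {t0}
EG ¬b: greatest fixpoint, start Z0 = {t0}, keep only states in Sat with some successor in Z. Already a fixed point.
Sat(EG ¬b) = {t0}
Sat(AX (EG ¬b)) = {s : every successor in {t0}} = {t0, t2}
t1 ∉ Sat(AX (EG ¬b)) = {t0, t2}, so the formula does not hold at t1.

No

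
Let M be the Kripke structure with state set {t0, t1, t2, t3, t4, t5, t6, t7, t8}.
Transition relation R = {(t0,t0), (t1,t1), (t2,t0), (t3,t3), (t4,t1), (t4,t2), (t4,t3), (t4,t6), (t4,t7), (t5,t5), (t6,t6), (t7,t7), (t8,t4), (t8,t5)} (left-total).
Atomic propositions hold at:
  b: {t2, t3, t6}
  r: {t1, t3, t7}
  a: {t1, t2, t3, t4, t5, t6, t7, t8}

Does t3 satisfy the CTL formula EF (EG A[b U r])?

Yes

A[b U r]: least fixpoint, start Z0 = Sat(r) = {t1, t3, t7}, add states in Sat(b) with every successor in Z. Already a fixed point.
Sat(A[b U r]) = {t1, t3, t7}
EG A[b U r]: greatest fixpoint, start Z0 = {t1, t3, t7}, keep only states in Sat with some successor in Z. Already a fixed point.
Sat(EG A[b U r]) = {t1, t3, t7}
EF (EG A[b U r]): least fixpoint, start Z0 = {t1, t3, t7}, add states with some successor in Z. Z1 = {t1, t3, t4, t7}; Z2 = {t1, t3, t4, t7, t8}; fixed.
Sat(EF (EG A[b U r])) = {t1, t3, t4, t7, t8}
t3 ∈ Sat(EF (EG A[b U r])) = {t1, t3, t4, t7, t8}, so the formula holds at t3.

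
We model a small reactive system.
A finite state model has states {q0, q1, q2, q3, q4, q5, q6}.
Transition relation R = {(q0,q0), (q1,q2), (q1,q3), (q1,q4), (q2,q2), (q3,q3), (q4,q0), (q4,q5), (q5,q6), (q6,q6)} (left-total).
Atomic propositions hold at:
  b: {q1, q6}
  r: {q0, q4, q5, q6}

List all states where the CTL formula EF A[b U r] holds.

{q0, q1, q4, q5, q6}

A[b U r]: least fixpoint, start Z0 = Sat(r) = {q0, q4, q5, q6}, add states in Sat(b) with every successor in Z. Already a fixed point.
Sat(A[b U r]) = {q0, q4, q5, q6}
EF A[b U r]: least fixpoint, start Z0 = {q0, q4, q5, q6}, add states with some successor in Z. Z1 = {q0, q1, q4, q5, q6}; fixed.
Sat(EF A[b U r]) = {q0, q1, q4, q5, q6}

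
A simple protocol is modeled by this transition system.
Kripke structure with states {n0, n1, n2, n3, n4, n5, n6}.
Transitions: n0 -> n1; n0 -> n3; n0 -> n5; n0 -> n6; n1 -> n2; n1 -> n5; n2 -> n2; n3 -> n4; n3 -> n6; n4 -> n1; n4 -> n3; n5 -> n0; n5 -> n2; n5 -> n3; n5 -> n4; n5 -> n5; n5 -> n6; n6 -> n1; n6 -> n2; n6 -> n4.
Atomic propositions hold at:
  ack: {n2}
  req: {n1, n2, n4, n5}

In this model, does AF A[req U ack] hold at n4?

No

A[req U ack]: least fixpoint, start Z0 = Sat(ack) = {n2}, add states in Sat(req) with every successor in Z. Already a fixed point.
Sat(A[req U ack]) = {n2}
AF A[req U ack]: least fixpoint, start Z0 = {n2}, add states with every successor in Z. Already a fixed point.
Sat(AF A[req U ack]) = {n2}
n4 ∉ Sat(AF A[req U ack]) = {n2}, so the formula does not hold at n4.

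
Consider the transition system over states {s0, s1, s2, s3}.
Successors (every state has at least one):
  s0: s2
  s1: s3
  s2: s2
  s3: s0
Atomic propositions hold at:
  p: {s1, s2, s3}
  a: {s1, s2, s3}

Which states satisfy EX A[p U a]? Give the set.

A[p U a]: least fixpoint, start Z0 = Sat(a) = {s1, s2, s3}, add states in Sat(p) with every successor in Z. Already a fixed point.
Sat(A[p U a]) = {s1, s2, s3}
Sat(EX A[p U a]) = {s : some successor in {s1, s2, s3}} = {s0, s1, s2}

{s0, s1, s2}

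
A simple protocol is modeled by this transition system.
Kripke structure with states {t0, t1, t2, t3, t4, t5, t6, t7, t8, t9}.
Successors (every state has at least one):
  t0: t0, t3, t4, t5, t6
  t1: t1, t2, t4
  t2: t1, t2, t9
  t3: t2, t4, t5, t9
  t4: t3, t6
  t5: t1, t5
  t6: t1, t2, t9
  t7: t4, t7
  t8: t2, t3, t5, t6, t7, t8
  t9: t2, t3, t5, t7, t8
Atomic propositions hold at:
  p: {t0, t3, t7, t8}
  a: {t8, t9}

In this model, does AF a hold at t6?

No

AF a: least fixpoint, start Z0 = {t8, t9}, add states with every successor in Z. Already a fixed point.
Sat(AF a) = {t8, t9}
t6 ∉ Sat(AF a) = {t8, t9}, so the formula does not hold at t6.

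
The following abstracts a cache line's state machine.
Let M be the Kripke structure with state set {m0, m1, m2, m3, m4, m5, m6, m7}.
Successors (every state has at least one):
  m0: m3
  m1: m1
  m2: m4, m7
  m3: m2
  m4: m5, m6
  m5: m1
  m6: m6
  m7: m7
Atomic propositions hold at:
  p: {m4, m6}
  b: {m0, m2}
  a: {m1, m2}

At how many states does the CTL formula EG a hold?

1

EG a: greatest fixpoint, start Z0 = {m1, m2}, keep only states in Sat with some successor in Z. Z1 = {m1}; fixed.
Sat(EG a) = {m1}
|Sat(EG a)| = |{m1}| = 1.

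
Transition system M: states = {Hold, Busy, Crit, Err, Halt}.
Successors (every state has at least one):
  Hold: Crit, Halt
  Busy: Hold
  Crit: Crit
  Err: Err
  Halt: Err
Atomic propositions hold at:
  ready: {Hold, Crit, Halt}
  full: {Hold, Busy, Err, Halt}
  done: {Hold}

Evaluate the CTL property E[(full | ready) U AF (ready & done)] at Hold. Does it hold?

Yes

Sat(full | ready) = {Hold, Busy, Crit, Err, Halt}
Sat(ready & done) = {Hold}
AF (ready & done): least fixpoint, start Z0 = {Hold}, add states with every successor in Z. Z1 = {Hold, Busy}; fixed.
Sat(AF (ready & done)) = {Hold, Busy}
E[(full | ready) U AF (ready & done)]: least fixpoint, start Z0 = Sat(AF (ready & done)) = {Hold, Busy}, add states in Sat(full | ready) with some successor in Z. Already a fixed point.
Sat(E[(full | ready) U AF (ready & done)]) = {Hold, Busy}
Hold ∈ Sat(E[(full | ready) U AF (ready & done)]) = {Hold, Busy}, so the formula holds at Hold.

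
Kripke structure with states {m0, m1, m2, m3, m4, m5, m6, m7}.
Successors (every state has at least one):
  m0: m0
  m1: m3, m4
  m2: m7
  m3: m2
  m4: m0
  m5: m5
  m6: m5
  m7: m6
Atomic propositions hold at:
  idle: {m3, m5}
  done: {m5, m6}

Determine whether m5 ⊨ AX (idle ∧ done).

Yes

Sat(idle ∧ done) = {m5}
Sat(AX (idle ∧ done)) = {s : every successor in {m5}} = {m5, m6}
m5 ∈ Sat(AX (idle ∧ done)) = {m5, m6}, so the formula holds at m5.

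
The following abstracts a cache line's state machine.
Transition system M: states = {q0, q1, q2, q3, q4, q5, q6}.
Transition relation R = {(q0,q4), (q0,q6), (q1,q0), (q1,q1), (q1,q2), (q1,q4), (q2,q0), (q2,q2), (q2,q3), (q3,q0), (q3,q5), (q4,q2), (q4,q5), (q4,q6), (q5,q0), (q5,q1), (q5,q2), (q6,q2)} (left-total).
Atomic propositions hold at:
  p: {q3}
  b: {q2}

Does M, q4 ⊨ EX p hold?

Sat(EX p) = {s : some successor in {q3}} = {q2}
q4 ∉ Sat(EX p) = {q2}, so the formula does not hold at q4.

No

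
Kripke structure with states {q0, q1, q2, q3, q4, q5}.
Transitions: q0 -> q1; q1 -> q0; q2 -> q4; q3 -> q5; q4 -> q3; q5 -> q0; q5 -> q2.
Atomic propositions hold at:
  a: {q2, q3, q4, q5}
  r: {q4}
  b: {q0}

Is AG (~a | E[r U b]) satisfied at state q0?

Sat(~a) = {q0, q1}
E[r U b]: least fixpoint, start Z0 = Sat(b) = {q0}, add states in Sat(r) with some successor in Z. Already a fixed point.
Sat(E[r U b]) = {q0}
Sat(~a | E[r U b]) = {q0, q1}
AG (~a | E[r U b]): greatest fixpoint, start Z0 = {q0, q1}, keep only states in Sat with every successor in Z. Already a fixed point.
Sat(AG (~a | E[r U b])) = {q0, q1}
q0 ∈ Sat(AG (~a | E[r U b])) = {q0, q1}, so the formula holds at q0.

Yes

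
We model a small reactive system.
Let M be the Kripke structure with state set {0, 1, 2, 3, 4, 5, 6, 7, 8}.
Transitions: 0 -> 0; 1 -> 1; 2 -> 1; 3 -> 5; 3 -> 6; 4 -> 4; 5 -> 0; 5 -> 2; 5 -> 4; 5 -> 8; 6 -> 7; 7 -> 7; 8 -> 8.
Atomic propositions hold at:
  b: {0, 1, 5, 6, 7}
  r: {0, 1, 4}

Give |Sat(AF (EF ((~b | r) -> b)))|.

Sat(~b) = {2, 3, 4, 8}
Sat(~b | r) = {0, 1, 2, 3, 4, 8}
Sat((~b | r) -> b) = {0, 1, 5, 6, 7}
EF ((~b | r) -> b): least fixpoint, start Z0 = {0, 1, 5, 6, 7}, add states with some successor in Z. Z1 = {0, 1, 2, 3, 5, 6, 7}; fixed.
Sat(EF ((~b | r) -> b)) = {0, 1, 2, 3, 5, 6, 7}
AF (EF ((~b | r) -> b)): least fixpoint, start Z0 = {0, 1, 2, 3, 5, 6, 7}, add states with every successor in Z. Already a fixed point.
Sat(AF (EF ((~b | r) -> b))) = {0, 1, 2, 3, 5, 6, 7}
|Sat(AF (EF ((~b | r) -> b)))| = |{0, 1, 2, 3, 5, 6, 7}| = 7.

7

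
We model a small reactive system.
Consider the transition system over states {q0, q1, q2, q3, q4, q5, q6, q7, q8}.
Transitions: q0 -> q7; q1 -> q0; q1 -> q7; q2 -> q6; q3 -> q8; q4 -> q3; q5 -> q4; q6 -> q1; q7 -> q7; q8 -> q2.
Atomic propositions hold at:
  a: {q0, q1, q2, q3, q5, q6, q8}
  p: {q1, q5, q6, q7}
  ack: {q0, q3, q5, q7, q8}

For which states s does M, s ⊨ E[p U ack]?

{q0, q1, q3, q5, q6, q7, q8}

E[p U ack]: least fixpoint, start Z0 = Sat(ack) = {q0, q3, q5, q7, q8}, add states in Sat(p) with some successor in Z. Z1 = {q0, q1, q3, q5, q7, q8}; Z2 = {q0, q1, q3, q5, q6, q7, q8}; fixed.
Sat(E[p U ack]) = {q0, q1, q3, q5, q6, q7, q8}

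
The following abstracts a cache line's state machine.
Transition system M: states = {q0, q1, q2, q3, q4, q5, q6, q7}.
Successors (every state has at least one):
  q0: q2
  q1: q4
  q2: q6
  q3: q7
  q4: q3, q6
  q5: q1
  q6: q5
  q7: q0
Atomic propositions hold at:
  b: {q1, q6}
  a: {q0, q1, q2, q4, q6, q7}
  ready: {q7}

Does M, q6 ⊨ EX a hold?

No

Sat(EX a) = {s : some successor in {q0, q1, q2, q4, q6, q7}} = {q0, q1, q2, q3, q4, q5, q7}
q6 ∉ Sat(EX a) = {q0, q1, q2, q3, q4, q5, q7}, so the formula does not hold at q6.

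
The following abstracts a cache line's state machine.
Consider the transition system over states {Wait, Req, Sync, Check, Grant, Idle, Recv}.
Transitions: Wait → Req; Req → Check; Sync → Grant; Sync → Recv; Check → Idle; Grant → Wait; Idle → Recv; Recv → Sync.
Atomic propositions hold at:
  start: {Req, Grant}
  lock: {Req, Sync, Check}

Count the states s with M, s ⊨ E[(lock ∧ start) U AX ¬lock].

5

Sat(lock ∧ start) = {Req}
Sat(¬lock) = {Wait, Grant, Idle, Recv}
Sat(AX ¬lock) = {s : every successor in {Wait, Grant, Idle, Recv}} = {Sync, Check, Grant, Idle}
E[(lock ∧ start) U AX ¬lock]: least fixpoint, start Z0 = Sat(AX ¬lock) = {Sync, Check, Grant, Idle}, add states in Sat(lock ∧ start) with some successor in Z. Z1 = {Req, Sync, Check, Grant, Idle}; fixed.
Sat(E[(lock ∧ start) U AX ¬lock]) = {Req, Sync, Check, Grant, Idle}
|Sat(E[(lock ∧ start) U AX ¬lock])| = |{Req, Sync, Check, Grant, Idle}| = 5.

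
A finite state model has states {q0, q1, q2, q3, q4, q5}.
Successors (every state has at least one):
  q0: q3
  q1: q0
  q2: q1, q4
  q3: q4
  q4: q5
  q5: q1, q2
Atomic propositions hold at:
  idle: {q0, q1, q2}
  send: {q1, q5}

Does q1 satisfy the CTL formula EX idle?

Yes

Sat(EX idle) = {s : some successor in {q0, q1, q2}} = {q1, q2, q5}
q1 ∈ Sat(EX idle) = {q1, q2, q5}, so the formula holds at q1.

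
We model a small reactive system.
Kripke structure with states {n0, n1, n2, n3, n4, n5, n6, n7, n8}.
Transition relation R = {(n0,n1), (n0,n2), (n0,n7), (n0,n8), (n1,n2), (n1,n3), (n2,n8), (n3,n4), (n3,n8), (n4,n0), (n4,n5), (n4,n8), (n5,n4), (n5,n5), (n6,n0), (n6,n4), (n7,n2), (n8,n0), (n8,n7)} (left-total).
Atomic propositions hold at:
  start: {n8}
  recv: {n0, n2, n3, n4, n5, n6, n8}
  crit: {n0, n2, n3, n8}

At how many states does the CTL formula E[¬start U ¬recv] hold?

7

Sat(¬start) = {n0, n1, n2, n3, n4, n5, n6, n7}
Sat(¬recv) = {n1, n7}
E[¬start U ¬recv]: least fixpoint, start Z0 = Sat(¬recv) = {n1, n7}, add states in Sat(¬start) with some successor in Z. Z1 = {n0, n1, n7}; Z2 = {n0, n1, n4, n6, n7}; Z3 = {n0, n1, n3, n4, n5, n6, n7}; fixed.
Sat(E[¬start U ¬recv]) = {n0, n1, n3, n4, n5, n6, n7}
|Sat(E[¬start U ¬recv])| = |{n0, n1, n3, n4, n5, n6, n7}| = 7.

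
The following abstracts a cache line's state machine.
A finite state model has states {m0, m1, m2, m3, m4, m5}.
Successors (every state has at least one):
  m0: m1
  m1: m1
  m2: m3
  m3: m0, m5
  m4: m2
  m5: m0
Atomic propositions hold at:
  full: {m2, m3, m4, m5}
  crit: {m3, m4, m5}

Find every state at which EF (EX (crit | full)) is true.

{m2, m3, m4}

Sat(crit | full) = {m2, m3, m4, m5}
Sat(EX (crit | full)) = {s : some successor in {m2, m3, m4, m5}} = {m2, m3, m4}
EF (EX (crit | full)): least fixpoint, start Z0 = {m2, m3, m4}, add states with some successor in Z. Already a fixed point.
Sat(EF (EX (crit | full))) = {m2, m3, m4}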